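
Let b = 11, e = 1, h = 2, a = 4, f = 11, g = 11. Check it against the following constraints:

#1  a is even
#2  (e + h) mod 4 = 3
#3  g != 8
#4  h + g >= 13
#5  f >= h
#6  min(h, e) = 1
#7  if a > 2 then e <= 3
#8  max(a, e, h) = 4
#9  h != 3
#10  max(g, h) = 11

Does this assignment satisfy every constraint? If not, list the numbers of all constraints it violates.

#1 a = 4 is even  ✓
#2 e + h = 3; 3 mod 4 = 3  ✓
#3 g = 11, and 11 ≠ 8  ✓
#4 h + g = 2 + 11 = 13; 13 ≥ 13  ✓
#5 f = 11, h = 2; 11 ≥ 2  ✓
#6 min(2, 1) = 1  ✓
#7 a = 4 > 2, so we need e ≤ 3; e = 1 ≤ 3  ✓
#8 max(4, 1, 2) = 4  ✓
#9 h = 2, and 2 ≠ 3  ✓
#10 max(11, 2) = 11  ✓

All constraints are satisfied.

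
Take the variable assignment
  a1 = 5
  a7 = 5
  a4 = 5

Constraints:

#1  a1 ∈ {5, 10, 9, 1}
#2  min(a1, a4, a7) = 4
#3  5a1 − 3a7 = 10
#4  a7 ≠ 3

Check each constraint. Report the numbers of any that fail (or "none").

#1 a1 = 5 is in {5, 10, 9, 1}  ✓
#2 min(5, 5, 5) = 5, not 4  ✗
#3 5a1 − 3a7 = 5(5) − 3(5) = 10  ✓
#4 a7 = 5, and 5 ≠ 3  ✓

Constraint 2 is violated.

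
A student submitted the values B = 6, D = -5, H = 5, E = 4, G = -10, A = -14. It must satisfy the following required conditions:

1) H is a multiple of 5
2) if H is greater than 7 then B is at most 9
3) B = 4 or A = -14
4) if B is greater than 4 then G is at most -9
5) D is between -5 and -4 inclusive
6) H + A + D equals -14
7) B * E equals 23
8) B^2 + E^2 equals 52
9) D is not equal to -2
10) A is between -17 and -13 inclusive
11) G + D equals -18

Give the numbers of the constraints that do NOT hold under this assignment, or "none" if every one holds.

1) 5 / 5 = 1, so 5 divides 5 — satisfied.
2) H = 5, not > 7; antecedent false, conditional vacuously true — satisfied.
3) B = 6 ≠ 4, but A = -14 = -14 (second disjunct) — satisfied.
4) B = 6 > 4, so we need G ≤ -9; G = -10 ≤ -9 — satisfied.
5) D = -5 lies in [-5, -4] — satisfied.
6) H + A + D = 5 + (-14) + (-5) = -14 — satisfied.
7) B * E = 6 * 4 = 24, not 23 — violated.
8) B^2 + E^2 = 6^2 + 4^2 = 36 + 16 = 52 — satisfied.
9) D = -5, and -5 ≠ -2 — satisfied.
10) A = -14 lies in [-17, -13] — satisfied.
11) G + D = -10 + (-5) = -15, not -18 — violated.

Constraints 7 and 11 are violated.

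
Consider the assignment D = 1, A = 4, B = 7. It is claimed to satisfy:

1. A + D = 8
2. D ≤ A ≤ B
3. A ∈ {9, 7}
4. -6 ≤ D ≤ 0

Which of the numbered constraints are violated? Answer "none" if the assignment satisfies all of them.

1. A + D = 4 + 1 = 5, not 8 — violated.
2. values 1 ≤ 4 ≤ 7 — OK.
3. A = 4 is not in {9, 7} — violated.
4. D = 1 is outside [-6, 0] — violated.

Violated: 1, 3, 4.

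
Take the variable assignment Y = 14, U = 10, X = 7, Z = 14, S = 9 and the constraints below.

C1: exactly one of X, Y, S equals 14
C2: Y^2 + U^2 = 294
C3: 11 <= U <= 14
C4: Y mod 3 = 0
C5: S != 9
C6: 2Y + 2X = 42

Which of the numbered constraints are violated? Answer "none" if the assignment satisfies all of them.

C1: X=7, Y=14, S=9; 1 of them equals 14  holds
C2: Y^2 + U^2 = 14^2 + 10^2 = 196 + 100 = 296, not 294  fails
C3: U = 10 is outside [11, 14]  fails
C4: 14 mod 3 = 2, not 0  fails
C5: S = 9, but 9 is required to differ  fails
C6: 2Y + 2X = 2(14) + 2(7) = 42  holds

Violated: 2, 3, 4, 5.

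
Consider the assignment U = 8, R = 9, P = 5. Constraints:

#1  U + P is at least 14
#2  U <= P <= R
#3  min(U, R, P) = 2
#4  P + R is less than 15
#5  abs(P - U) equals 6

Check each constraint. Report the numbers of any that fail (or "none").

Constraints 1, 2, 3, 5 are violated.

#1 U + P = 8 + 5 = 13; 13 < 14, bound 14 not met — fails.
#2 values 8, 5, 9; U = 8 is not <= P = 5 — fails.
#3 min(8, 9, 5) = 5, not 2 — fails.
#4 P + R = 5 + 9 = 14; 14 < 15 — holds.
#5 abs(5 - 8) = 3, not 6 — fails.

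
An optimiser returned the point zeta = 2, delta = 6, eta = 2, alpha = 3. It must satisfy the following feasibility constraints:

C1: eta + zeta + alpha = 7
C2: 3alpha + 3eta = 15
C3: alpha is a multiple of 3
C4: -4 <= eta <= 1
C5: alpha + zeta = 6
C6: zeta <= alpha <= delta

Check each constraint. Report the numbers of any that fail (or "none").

C1: eta + zeta + alpha = 2 + 2 + 3 = 7  true
C2: 3alpha + 3eta = 3(3) + 3(2) = 15  true
C3: 3 / 3 = 1, so 3 divides 3  true
C4: eta = 2 is outside [-4, 1]  false
C5: alpha + zeta = 3 + 2 = 5, not 6  false
C6: values 2 <= 3 <= 6  true

The assignment fails constraints 4, 5.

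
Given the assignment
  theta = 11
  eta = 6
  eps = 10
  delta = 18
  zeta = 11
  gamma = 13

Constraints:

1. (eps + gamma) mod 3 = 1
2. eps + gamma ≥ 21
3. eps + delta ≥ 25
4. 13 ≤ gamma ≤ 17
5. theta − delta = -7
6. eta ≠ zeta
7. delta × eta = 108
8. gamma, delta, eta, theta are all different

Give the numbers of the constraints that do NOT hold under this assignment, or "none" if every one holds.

Constraint 1 does not hold.

1. eps + gamma = 23; 23 mod 3 = 2, not 1 — fails.
2. eps + gamma = 10 + 13 = 23; 23 ≥ 21 — holds.
3. eps + delta = 10 + 18 = 28; 28 ≥ 25 — holds.
4. gamma = 13 lies in [13, 17] — holds.
5. theta − delta = 11 − 18 = -7 — holds.
6. eta = 6, zeta = 11; distinct — holds.
7. delta × eta = 18 × 6 = 108 — holds.
8. values 13, 18, 6, 11 are pairwise distinct — holds.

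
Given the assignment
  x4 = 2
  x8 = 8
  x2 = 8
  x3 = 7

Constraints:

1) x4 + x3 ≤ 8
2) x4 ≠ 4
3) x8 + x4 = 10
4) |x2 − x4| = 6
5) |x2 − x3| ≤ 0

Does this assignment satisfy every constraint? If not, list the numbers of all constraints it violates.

1) x4 + x3 = 2 + 7 = 9; 9 > 8, bound 8 not met — violated.
2) x4 = 2, and 2 ≠ 4 — satisfied.
3) x8 + x4 = 8 + 2 = 10 — satisfied.
4) |8 − 2| = 6 — satisfied.
5) |8 − 7| = 1; 1 > 0, exceeds bound 0 — violated.

Constraints 1, 5 do not hold.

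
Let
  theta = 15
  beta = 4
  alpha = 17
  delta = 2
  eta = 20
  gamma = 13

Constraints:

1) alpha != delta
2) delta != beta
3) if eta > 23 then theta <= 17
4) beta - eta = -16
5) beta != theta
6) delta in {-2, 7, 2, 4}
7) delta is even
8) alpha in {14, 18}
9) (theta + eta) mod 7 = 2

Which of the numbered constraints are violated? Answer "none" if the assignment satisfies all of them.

1) alpha = 17, delta = 2; distinct  yes
2) delta = 2, beta = 4; distinct  yes
3) eta = 20, not > 23; antecedent false, conditional vacuously true  yes
4) beta - eta = 4 - 20 = -16  yes
5) beta = 4, theta = 15; distinct  yes
6) delta = 2 is in {-2, 7, 2, 4}  yes
7) delta = 2 is even  yes
8) alpha = 17 is not in {14, 18}  no
9) theta + eta = 35; 35 mod 7 = 0, not 2  no

Violated: 8 and 9.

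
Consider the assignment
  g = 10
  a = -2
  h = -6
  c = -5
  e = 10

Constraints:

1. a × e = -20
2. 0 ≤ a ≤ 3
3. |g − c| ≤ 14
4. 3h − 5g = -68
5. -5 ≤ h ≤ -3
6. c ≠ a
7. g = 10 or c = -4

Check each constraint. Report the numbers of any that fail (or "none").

1. a × e = -2 × 10 = -20  true
2. a = -2 is outside [0, 3]  false
3. |10 − (-5)| = 15; 15 > 14, exceeds bound 14  false
4. 3h − 5g = 3(-6) − 5(10) = -68  true
5. h = -6 is outside [-5, -3]  false
6. c = -5, a = -2; distinct  true
7. g = 10 = 10 (first disjunct)  true

Constraints 2, 3, and 5 do not hold.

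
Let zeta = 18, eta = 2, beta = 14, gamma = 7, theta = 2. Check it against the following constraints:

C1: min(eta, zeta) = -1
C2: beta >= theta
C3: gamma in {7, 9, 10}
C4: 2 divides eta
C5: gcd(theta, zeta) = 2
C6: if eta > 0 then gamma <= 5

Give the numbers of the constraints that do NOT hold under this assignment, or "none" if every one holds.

Violated: 1, 6.

C1: min(2, 18) = 2, not -1 — violated.
C2: beta = 14, theta = 2; 14 ≥ 2 — OK.
C3: gamma = 7 is in {7, 9, 10} — OK.
C4: 2 / 2 = 1, so 2 divides 2 — OK.
C5: gcd(2, 18) = 2 — OK.
C6: eta = 2 > 0, so we need gamma ≤ 5; but gamma = 7 > 5 — violated.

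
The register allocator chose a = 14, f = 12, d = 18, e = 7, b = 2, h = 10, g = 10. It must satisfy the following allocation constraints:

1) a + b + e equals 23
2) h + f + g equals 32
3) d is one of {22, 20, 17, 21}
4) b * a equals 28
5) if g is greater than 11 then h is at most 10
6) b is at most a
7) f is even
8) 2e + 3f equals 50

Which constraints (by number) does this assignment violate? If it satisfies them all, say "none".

Constraint 3 does not hold.

1) a + b + e = 14 + 2 + 7 = 23 — holds.
2) h + f + g = 10 + 12 + 10 = 32 — holds.
3) d = 18 is not in {22, 20, 17, 21} — fails.
4) b * a = 2 * 14 = 28 — holds.
5) g = 10, not > 11; antecedent false, conditional vacuously true — holds.
6) b = 2, a = 14; 2 ≤ 14 — holds.
7) f = 12 is even — holds.
8) 2e + 3f = 2(7) + 3(12) = 50 — holds.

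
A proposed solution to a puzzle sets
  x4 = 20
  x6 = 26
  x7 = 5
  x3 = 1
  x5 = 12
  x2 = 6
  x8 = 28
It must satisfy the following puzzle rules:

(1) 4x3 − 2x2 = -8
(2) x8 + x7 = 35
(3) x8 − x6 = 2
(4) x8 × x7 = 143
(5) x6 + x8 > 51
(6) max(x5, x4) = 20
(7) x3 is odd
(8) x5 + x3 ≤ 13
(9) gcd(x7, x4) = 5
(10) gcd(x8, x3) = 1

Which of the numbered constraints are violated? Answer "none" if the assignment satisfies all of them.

(1) 4x3 − 2x2 = 4(1) − 2(6) = -8 — holds.
(2) x8 + x7 = 28 + 5 = 33, not 35 — fails.
(3) x8 − x6 = 28 − 26 = 2 — holds.
(4) x8 × x7 = 28 × 5 = 140, not 143 — fails.
(5) x6 + x8 = 26 + 28 = 54; 54 > 51 — holds.
(6) max(12, 20) = 20 — holds.
(7) x3 = 1 is odd — holds.
(8) x5 + x3 = 12 + 1 = 13; 13 ≤ 13 — holds.
(9) gcd(5, 20) = 5 — holds.
(10) gcd(28, 1) = 1 — holds.

No — constraints 2 and 4 are not satisfied.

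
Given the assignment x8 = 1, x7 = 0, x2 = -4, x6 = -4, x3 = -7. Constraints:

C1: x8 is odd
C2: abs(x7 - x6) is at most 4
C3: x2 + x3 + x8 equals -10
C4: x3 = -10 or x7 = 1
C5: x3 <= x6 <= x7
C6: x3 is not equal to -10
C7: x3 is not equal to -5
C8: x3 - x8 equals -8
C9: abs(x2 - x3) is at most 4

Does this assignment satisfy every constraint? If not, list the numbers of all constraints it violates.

The assignment fails constraint 4.

C1: x8 = 1 is odd  OK
C2: abs(0 - (-4)) = 4; 4 ≤ 4  OK
C3: x2 + x3 + x8 = -4 + (-7) + 1 = -10  OK
C4: x3 = -7 ≠ -10 and x7 = 0 ≠ 1; both disjuncts false  FAIL
C5: values -7 <= -4 <= 0  OK
C6: x3 = -7, and -7 ≠ -10  OK
C7: x3 = -7, and -7 ≠ -5  OK
C8: x3 - x8 = -7 - 1 = -8  OK
C9: abs(-4 - (-7)) = 3; 3 ≤ 4  OK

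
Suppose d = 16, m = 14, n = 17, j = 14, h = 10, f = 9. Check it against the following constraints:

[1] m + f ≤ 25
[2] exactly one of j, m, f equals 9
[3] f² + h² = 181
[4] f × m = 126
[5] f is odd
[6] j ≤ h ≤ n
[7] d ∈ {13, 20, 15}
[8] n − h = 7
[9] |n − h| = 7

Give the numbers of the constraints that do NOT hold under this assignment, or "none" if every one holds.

Constraints 6, 7 are violated.

[1] m + f = 14 + 9 = 23; 23 ≤ 25  yes
[2] j=14, m=14, f=9; 1 of them equals 9  yes
[3] f² + h² = 9² + 10² = 81 + 100 = 181  yes
[4] f × m = 9 × 14 = 126  yes
[5] f = 9 is odd  yes
[6] values 14, 10, 17; j = 14 is not ≤ h = 10  no
[7] d = 16 is not in {13, 20, 15}  no
[8] n − h = 17 − 10 = 7  yes
[9] |17 − 10| = 7  yes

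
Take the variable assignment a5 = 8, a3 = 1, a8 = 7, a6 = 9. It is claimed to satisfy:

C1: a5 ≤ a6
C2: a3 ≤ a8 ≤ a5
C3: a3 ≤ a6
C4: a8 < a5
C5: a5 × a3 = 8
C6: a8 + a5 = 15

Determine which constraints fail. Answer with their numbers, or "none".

No violations.

C1: a5 = 8, a6 = 9; 8 ≤ 9  yes
C2: values 1 ≤ 7 ≤ 8  yes
C3: a3 = 1, a6 = 9; 1 ≤ 9  yes
C4: a8 = 7, a5 = 8; 7 < 8  yes
C5: a5 × a3 = 8 × 1 = 8  yes
C6: a8 + a5 = 7 + 8 = 15  yes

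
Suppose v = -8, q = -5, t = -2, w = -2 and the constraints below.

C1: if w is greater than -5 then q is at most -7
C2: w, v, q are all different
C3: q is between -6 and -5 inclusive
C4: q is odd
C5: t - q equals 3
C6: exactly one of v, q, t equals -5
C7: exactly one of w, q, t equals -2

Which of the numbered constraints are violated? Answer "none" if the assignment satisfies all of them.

Constraints 1, 7 are violated.

C1: w = -2 > -5, so we need q ≤ -7; but q = -5 > -7 — violated.
C2: values -2, -8, -5 are pairwise distinct — satisfied.
C3: q = -5 lies in [-6, -5] — satisfied.
C4: q = -5 is odd — satisfied.
C5: t - q = -2 - (-5) = 3 — satisfied.
C6: v=-8, q=-5, t=-2; 1 of them equals -5 — satisfied.
C7: w=-2, q=-5, t=-2; 2 of them equal -2, not exactly one — violated.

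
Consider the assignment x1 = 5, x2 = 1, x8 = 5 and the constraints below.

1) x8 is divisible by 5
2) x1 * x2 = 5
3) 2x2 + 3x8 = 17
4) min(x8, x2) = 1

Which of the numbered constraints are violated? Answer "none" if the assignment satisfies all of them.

The assignment satisfies every constraint.

1) 5 / 5 = 1, so 5 divides 5 — holds.
2) x1 * x2 = 5 * 1 = 5 — holds.
3) 2x2 + 3x8 = 2(1) + 3(5) = 17 — holds.
4) min(5, 1) = 1 — holds.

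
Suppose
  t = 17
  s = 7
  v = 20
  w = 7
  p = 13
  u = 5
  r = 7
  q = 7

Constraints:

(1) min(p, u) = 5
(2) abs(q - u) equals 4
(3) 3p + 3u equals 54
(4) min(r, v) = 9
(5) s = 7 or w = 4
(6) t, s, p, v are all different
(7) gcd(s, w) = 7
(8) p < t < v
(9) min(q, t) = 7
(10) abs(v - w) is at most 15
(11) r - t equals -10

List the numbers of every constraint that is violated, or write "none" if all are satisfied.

Constraints 2 and 4 are violated.

(1) min(13, 5) = 5 — holds.
(2) abs(7 - 5) = 2, not 4 — fails.
(3) 3p + 3u = 3(13) + 3(5) = 54 — holds.
(4) min(7, 20) = 7, not 9 — fails.
(5) s = 7 = 7 (first disjunct) — holds.
(6) values 17, 7, 13, 20 are pairwise distinct — holds.
(7) gcd(7, 7) = 7 — holds.
(8) values 13 < 17 < 20 — holds.
(9) min(7, 17) = 7 — holds.
(10) abs(20 - 7) = 13; 13 ≤ 15 — holds.
(11) r - t = 7 - 17 = -10 — holds.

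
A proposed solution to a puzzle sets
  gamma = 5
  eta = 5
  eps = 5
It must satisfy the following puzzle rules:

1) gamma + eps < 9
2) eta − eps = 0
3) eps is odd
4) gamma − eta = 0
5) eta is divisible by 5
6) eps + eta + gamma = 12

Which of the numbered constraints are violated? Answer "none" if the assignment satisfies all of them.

1) gamma + eps = 5 + 5 = 10; 10 ≥ 9, bound 9 not met  fails
2) eta − eps = 5 − 5 = 0  holds
3) eps = 5 is odd  holds
4) gamma − eta = 5 − 5 = 0  holds
5) 5 / 5 = 1, so 5 divides 5  holds
6) eps + eta + gamma = 5 + 5 + 5 = 15, not 12  fails

Constraints 1, 6 are violated.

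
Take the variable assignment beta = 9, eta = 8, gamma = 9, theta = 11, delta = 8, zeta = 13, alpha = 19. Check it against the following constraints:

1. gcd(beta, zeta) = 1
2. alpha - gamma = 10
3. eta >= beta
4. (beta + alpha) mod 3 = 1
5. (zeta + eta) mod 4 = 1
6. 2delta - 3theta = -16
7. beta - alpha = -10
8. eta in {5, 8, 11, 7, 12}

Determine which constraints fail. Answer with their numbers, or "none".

No — constraints 3 and 6 are not satisfied.

1. gcd(9, 13) = 1 — satisfied.
2. alpha - gamma = 19 - 9 = 10 — satisfied.
3. eta = 8, beta = 9; 8 < 9 (want ≥) — violated.
4. beta + alpha = 28; 28 mod 3 = 1 — satisfied.
5. zeta + eta = 21; 21 mod 4 = 1 — satisfied.
6. 2delta - 3theta = 2(8) - 3(11) = -17, not -16 — violated.
7. beta - alpha = 9 - 19 = -10 — satisfied.
8. eta = 8 is in {5, 8, 11, 7, 12} — satisfied.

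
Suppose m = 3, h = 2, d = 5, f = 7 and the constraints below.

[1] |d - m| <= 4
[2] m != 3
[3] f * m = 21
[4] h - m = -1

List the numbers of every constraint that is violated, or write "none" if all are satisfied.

[1] |5 - 3| = 2; 2 ≤ 4 — OK.
[2] m = 3, but 3 is required to differ — violated.
[3] f * m = 7 * 3 = 21 — OK.
[4] h - m = 2 - 3 = -1 — OK.

The assignment fails constraint 2.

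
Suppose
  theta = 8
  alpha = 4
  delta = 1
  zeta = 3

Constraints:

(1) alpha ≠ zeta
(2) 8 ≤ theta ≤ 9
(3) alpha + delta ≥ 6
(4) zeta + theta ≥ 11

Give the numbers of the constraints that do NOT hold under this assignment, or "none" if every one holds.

(1) alpha = 4, zeta = 3; distinct  yes
(2) theta = 8 lies in [8, 9]  yes
(3) alpha + delta = 4 + 1 = 5; 5 < 6, bound 6 not met  no
(4) zeta + theta = 3 + 8 = 11; 11 ≥ 11  yes

Constraint 3 does not hold.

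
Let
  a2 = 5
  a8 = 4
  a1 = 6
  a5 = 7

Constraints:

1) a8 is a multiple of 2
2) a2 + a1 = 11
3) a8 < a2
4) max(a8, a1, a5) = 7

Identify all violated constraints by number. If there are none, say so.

Yes — all constraints hold.

1) 4 / 2 = 2, so 2 divides 4 — holds.
2) a2 + a1 = 5 + 6 = 11 — holds.
3) a8 = 4, a2 = 5; 4 < 5 — holds.
4) max(4, 6, 7) = 7 — holds.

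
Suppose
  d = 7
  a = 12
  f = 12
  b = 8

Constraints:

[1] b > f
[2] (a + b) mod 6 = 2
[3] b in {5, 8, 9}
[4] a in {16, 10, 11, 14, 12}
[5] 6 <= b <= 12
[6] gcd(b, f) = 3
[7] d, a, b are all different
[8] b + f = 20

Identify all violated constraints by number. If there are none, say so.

Constraints 1, 6 do not hold.

[1] b = 8, f = 12; 8 ≤ 12 (want >)  fails
[2] a + b = 20; 20 mod 6 = 2  holds
[3] b = 8 is in {5, 8, 9}  holds
[4] a = 12 is in {16, 10, 11, 14, 12}  holds
[5] b = 8 lies in [6, 12]  holds
[6] gcd(8, 12) = 4, not 3  fails
[7] values 7, 12, 8 are pairwise distinct  holds
[8] b + f = 8 + 12 = 20  holds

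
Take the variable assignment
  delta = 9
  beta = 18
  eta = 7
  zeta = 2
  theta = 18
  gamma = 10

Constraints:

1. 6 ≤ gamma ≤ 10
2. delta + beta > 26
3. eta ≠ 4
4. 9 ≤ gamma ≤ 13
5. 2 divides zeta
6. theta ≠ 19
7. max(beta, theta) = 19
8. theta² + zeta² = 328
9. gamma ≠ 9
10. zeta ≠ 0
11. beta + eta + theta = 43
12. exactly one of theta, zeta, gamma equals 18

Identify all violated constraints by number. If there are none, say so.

Constraint 7 does not hold.

1. gamma = 10 lies in [6, 10]  true
2. delta + beta = 9 + 18 = 27; 27 > 26  true
3. eta = 7, and 7 ≠ 4  true
4. gamma = 10 lies in [9, 13]  true
5. 2 / 2 = 1, so 2 divides 2  true
6. theta = 18, and 18 ≠ 19  true
7. max(18, 18) = 18, not 19  false
8. theta² + zeta² = 18² + 2² = 324 + 4 = 328  true
9. gamma = 10, and 10 ≠ 9  true
10. zeta = 2, and 2 ≠ 0  true
11. beta + eta + theta = 18 + 7 + 18 = 43  true
12. theta=18, zeta=2, gamma=10; 1 of them equals 18  true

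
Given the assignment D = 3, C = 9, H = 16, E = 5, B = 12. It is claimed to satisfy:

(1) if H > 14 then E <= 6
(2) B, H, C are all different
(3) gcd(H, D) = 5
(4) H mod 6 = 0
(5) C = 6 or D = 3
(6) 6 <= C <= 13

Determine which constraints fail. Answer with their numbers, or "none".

Violated: 3 and 4.

(1) H = 16 > 14, so we need E ≤ 6; E = 5 ≤ 6 — satisfied.
(2) values 12, 16, 9 are pairwise distinct — satisfied.
(3) gcd(16, 3) = 1, not 5 — violated.
(4) 16 mod 6 = 4, not 0 — violated.
(5) C = 9 ≠ 6, but D = 3 = 3 (second disjunct) — satisfied.
(6) C = 9 lies in [6, 13] — satisfied.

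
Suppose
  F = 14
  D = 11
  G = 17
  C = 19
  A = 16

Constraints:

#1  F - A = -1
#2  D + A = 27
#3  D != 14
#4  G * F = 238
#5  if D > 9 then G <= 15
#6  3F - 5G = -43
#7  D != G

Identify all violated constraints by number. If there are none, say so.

#1 F - A = 14 - 16 = -2, not -1 — fails.
#2 D + A = 11 + 16 = 27 — holds.
#3 D = 11, and 11 ≠ 14 — holds.
#4 G * F = 17 * 14 = 238 — holds.
#5 D = 11 > 9, so we need G ≤ 15; but G = 17 > 15 — fails.
#6 3F - 5G = 3(14) - 5(17) = -43 — holds.
#7 D = 11, G = 17; distinct — holds.

Constraints 1 and 5 are violated.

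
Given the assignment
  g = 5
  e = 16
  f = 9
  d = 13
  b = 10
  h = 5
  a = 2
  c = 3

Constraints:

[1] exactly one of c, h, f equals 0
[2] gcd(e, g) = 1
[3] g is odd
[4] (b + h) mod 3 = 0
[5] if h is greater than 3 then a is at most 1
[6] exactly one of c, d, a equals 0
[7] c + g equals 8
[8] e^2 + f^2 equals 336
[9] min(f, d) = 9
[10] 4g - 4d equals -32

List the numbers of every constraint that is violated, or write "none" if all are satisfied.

No — constraints 1, 5, 6, 8 are not satisfied.

[1] c=3, h=5, f=9; 0 of them equal 0, not exactly one — violated.
[2] gcd(16, 5) = 1 — OK.
[3] g = 5 is odd — OK.
[4] b + h = 15; 15 mod 3 = 0 — OK.
[5] h = 5 > 3, so we need a ≤ 1; but a = 2 > 1 — violated.
[6] c=3, d=13, a=2; 0 of them equal 0, not exactly one — violated.
[7] c + g = 3 + 5 = 8 — OK.
[8] e^2 + f^2 = 16^2 + 9^2 = 256 + 81 = 337, not 336 — violated.
[9] min(9, 13) = 9 — OK.
[10] 4g - 4d = 4(5) - 4(13) = -32 — OK.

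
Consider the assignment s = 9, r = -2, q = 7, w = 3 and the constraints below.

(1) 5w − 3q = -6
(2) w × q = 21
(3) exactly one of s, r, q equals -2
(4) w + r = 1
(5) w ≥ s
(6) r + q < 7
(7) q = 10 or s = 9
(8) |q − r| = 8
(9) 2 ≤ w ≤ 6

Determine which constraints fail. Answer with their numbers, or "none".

(1) 5w − 3q = 5(3) − 3(7) = -6 — OK.
(2) w × q = 3 × 7 = 21 — OK.
(3) s=9, r=-2, q=7; 1 of them equals -2 — OK.
(4) w + r = 3 + (-2) = 1 — OK.
(5) w = 3, s = 9; 3 < 9 (want ≥) — violated.
(6) r + q = -2 + 7 = 5; 5 < 7 — OK.
(7) q = 7 ≠ 10, but s = 9 = 9 (second disjunct) — OK.
(8) |7 − (-2)| = 9, not 8 — violated.
(9) w = 3 lies in [2, 6] — OK.

Violated: 5 and 8.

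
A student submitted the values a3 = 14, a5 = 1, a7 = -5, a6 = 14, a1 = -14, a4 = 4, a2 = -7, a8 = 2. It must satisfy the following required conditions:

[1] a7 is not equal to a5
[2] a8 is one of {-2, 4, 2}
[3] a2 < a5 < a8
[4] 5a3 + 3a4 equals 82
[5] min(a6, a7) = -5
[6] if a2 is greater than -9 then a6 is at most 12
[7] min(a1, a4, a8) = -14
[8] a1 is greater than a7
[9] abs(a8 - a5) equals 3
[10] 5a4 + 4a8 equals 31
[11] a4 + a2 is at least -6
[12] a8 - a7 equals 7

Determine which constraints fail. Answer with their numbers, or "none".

Constraints 6, 8, 9, 10 do not hold.

[1] a7 = -5, a5 = 1; distinct — satisfied.
[2] a8 = 2 is in {-2, 4, 2} — satisfied.
[3] values -7 < 1 < 2 — satisfied.
[4] 5a3 + 3a4 = 5(14) + 3(4) = 82 — satisfied.
[5] min(14, -5) = -5 — satisfied.
[6] a2 = -7 > -9, so we need a6 ≤ 12; but a6 = 14 > 12 — violated.
[7] min(-14, 4, 2) = -14 — satisfied.
[8] a1 = -14, a7 = -5; -14 ≤ -5 (want >) — violated.
[9] abs(2 - 1) = 1, not 3 — violated.
[10] 5a4 + 4a8 = 5(4) + 4(2) = 28, not 31 — violated.
[11] a4 + a2 = 4 + (-7) = -3; -3 ≥ -6 — satisfied.
[12] a8 - a7 = 2 - (-5) = 7 — satisfied.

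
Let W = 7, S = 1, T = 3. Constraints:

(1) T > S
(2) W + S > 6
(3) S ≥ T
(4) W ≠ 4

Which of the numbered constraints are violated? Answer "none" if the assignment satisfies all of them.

(1) T = 3, S = 1; 3 > 1  OK
(2) W + S = 7 + 1 = 8; 8 > 6  OK
(3) S = 1, T = 3; 1 < 3 (want ≥)  FAIL
(4) W = 7, and 7 ≠ 4  OK

Constraint 3 does not hold.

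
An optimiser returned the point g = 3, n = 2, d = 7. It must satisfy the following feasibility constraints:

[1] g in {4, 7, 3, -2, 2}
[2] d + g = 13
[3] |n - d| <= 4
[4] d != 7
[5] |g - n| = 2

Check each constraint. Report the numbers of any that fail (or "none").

[1] g = 3 is in {4, 7, 3, -2, 2}  OK
[2] d + g = 7 + 3 = 10, not 13  FAIL
[3] |2 - 7| = 5; 5 > 4, exceeds bound 4  FAIL
[4] d = 7, but 7 is required to differ  FAIL
[5] |3 - 2| = 1, not 2  FAIL

Violated: 2, 3, 4, and 5.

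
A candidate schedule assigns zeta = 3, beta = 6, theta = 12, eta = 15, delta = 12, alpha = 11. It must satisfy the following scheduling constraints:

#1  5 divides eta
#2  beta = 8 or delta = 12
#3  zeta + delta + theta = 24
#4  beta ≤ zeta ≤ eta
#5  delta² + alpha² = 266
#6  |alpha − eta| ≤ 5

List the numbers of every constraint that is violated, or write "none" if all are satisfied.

Violated: 3, 4, and 5.

#1 15 / 5 = 3, so 5 divides 15  ✔
#2 beta = 6 ≠ 8, but delta = 12 = 12 (second disjunct)  ✔
#3 zeta + delta + theta = 3 + 12 + 12 = 27, not 24  ✘
#4 values 6, 3, 15; beta = 6 is not ≤ zeta = 3  ✘
#5 delta² + alpha² = 12² + 11² = 144 + 121 = 265, not 266  ✘
#6 |11 − 15| = 4; 4 ≤ 5  ✔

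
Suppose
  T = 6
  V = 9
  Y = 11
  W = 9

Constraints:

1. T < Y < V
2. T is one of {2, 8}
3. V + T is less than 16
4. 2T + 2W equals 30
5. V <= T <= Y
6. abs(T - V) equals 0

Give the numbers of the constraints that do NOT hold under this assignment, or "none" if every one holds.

1. values 6, 11, 9; Y = 11 is not < V = 9 — violated.
2. T = 6 is not in {2, 8} — violated.
3. V + T = 9 + 6 = 15; 15 < 16 — satisfied.
4. 2T + 2W = 2(6) + 2(9) = 30 — satisfied.
5. values 9, 6, 11; V = 9 is not <= T = 6 — violated.
6. abs(6 - 9) = 3, not 0 — violated.

Constraints 1, 2, 5, 6 do not hold.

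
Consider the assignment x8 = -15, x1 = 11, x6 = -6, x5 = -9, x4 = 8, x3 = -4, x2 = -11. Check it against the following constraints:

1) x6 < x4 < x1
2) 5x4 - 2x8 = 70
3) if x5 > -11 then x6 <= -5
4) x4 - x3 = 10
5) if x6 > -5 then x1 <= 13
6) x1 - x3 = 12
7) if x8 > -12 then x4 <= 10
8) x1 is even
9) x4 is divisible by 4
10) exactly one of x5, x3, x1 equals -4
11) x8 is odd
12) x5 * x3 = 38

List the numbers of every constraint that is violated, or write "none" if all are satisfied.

1) values -6 < 8 < 11 — satisfied.
2) 5x4 - 2x8 = 5(8) - 2(-15) = 70 — satisfied.
3) x5 = -9 > -11, so we need x6 ≤ -5; x6 = -6 ≤ -5 — satisfied.
4) x4 - x3 = 8 - (-4) = 12, not 10 — violated.
5) x6 = -6, not > -5; antecedent false, conditional vacuously true — satisfied.
6) x1 - x3 = 11 - (-4) = 15, not 12 — violated.
7) x8 = -15, not > -12; antecedent false, conditional vacuously true — satisfied.
8) x1 = 11 is odd — violated.
9) 8 / 4 = 2, so 4 divides 8 — satisfied.
10) x5=-9, x3=-4, x1=11; 1 of them equals -4 — satisfied.
11) x8 = -15 is odd — satisfied.
12) x5 * x3 = -9 * (-4) = 36, not 38 — violated.

Constraints 4, 6, 8, 12 do not hold.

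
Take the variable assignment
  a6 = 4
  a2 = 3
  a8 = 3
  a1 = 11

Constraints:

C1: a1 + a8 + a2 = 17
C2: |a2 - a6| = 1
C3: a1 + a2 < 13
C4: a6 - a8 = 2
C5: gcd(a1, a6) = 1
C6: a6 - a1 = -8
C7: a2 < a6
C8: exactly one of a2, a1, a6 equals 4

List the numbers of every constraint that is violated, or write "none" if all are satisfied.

Constraints 3, 4, and 6 are violated.

C1: a1 + a8 + a2 = 11 + 3 + 3 = 17  ✓
C2: |3 - 4| = 1  ✓
C3: a1 + a2 = 11 + 3 = 14; 14 ≥ 13, bound 13 not met  ✗
C4: a6 - a8 = 4 - 3 = 1, not 2  ✗
C5: gcd(11, 4) = 1  ✓
C6: a6 - a1 = 4 - 11 = -7, not -8  ✗
C7: a2 = 3, a6 = 4; 3 < 4  ✓
C8: a2=3, a1=11, a6=4; 1 of them equals 4  ✓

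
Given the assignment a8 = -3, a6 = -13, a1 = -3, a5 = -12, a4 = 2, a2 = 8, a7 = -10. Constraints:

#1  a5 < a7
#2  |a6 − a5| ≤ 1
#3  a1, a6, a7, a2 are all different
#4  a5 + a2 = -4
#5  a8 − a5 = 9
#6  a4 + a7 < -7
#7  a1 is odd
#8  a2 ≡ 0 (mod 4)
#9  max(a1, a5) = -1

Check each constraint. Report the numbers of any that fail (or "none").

#1 a5 = -12, a7 = -10; -12 < -10 — holds.
#2 |-13 − (-12)| = 1; 1 ≤ 1 — holds.
#3 values -3, -13, -10, 8 are pairwise distinct — holds.
#4 a5 + a2 = -12 + 8 = -4 — holds.
#5 a8 − a5 = -3 − (-12) = 9 — holds.
#6 a4 + a7 = 2 + (-10) = -8; -8 < -7 — holds.
#7 a1 = -3 is odd — holds.
#8 8 mod 4 = 0 — holds.
#9 max(-3, -12) = -3, not -1 — does not hold.

The assignment fails constraint 9.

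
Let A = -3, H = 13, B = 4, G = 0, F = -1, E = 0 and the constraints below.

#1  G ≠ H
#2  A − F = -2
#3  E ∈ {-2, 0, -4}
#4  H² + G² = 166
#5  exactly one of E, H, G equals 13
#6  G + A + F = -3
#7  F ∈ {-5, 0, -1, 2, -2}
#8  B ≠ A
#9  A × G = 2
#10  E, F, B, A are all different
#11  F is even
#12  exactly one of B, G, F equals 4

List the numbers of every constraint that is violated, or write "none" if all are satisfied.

The assignment fails constraints 4, 6, 9, and 11.

#1 G = 0, H = 13; distinct — holds.
#2 A − F = -3 − (-1) = -2 — holds.
#3 E = 0 is in {-2, 0, -4} — holds.
#4 H² + G² = 13² + 0² = 169 + 0 = 169, not 166 — fails.
#5 E=0, H=13, G=0; 1 of them equals 13 — holds.
#6 G + A + F = 0 + (-3) + (-1) = -4, not -3 — fails.
#7 F = -1 is in {-5, 0, -1, 2, -2} — holds.
#8 B = 4, A = -3; distinct — holds.
#9 A × G = -3 × 0 = 0, not 2 — fails.
#10 values 0, -1, 4, -3 are pairwise distinct — holds.
#11 F = -1 is odd — fails.
#12 B=4, G=0, F=-1; 1 of them equals 4 — holds.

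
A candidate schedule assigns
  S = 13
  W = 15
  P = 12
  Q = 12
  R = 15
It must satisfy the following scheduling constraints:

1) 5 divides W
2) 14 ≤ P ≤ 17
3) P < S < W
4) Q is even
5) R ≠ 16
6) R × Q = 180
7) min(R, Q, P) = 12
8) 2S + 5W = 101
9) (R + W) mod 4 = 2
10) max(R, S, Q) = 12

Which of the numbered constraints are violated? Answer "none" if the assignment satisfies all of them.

1) 15 / 5 = 3, so 5 divides 15 — holds.
2) P = 12 is outside [14, 17] — does not hold.
3) values 12 < 13 < 15 — holds.
4) Q = 12 is even — holds.
5) R = 15, and 15 ≠ 16 — holds.
6) R × Q = 15 × 12 = 180 — holds.
7) min(15, 12, 12) = 12 — holds.
8) 2S + 5W = 2(13) + 5(15) = 101 — holds.
9) R + W = 30; 30 mod 4 = 2 — holds.
10) max(15, 13, 12) = 15, not 12 — does not hold.

Constraints 2, 10 are violated.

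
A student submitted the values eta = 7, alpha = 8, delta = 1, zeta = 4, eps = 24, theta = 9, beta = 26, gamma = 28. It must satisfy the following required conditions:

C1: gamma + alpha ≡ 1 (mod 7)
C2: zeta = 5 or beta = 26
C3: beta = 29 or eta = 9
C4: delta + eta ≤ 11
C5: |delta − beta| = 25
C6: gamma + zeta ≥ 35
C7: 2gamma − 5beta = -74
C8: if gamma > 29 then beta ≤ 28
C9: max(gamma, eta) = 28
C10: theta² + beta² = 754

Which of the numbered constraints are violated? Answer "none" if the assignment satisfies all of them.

C1: gamma + alpha = 36; 36 mod 7 = 1  ✔
C2: zeta = 4 ≠ 5, but beta = 26 = 26 (second disjunct)  ✔
C3: beta = 26 ≠ 29 and eta = 7 ≠ 9; both disjuncts false  ✘
C4: delta + eta = 1 + 7 = 8; 8 ≤ 11  ✔
C5: |1 − 26| = 25  ✔
C6: gamma + zeta = 28 + 4 = 32; 32 < 35, bound 35 not met  ✘
C7: 2gamma − 5beta = 2(28) − 5(26) = -74  ✔
C8: gamma = 28, not > 29; antecedent false, conditional vacuously true  ✔
C9: max(28, 7) = 28  ✔
C10: theta² + beta² = 9² + 26² = 81 + 676 = 757, not 754  ✘

Violated: 3, 6, 10.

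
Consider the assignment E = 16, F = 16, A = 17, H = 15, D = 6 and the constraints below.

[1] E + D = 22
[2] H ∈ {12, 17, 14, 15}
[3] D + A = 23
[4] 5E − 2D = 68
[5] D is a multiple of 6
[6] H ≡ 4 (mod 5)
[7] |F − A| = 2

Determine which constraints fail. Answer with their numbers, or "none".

[1] E + D = 16 + 6 = 22  yes
[2] H = 15 is in {12, 17, 14, 15}  yes
[3] D + A = 6 + 17 = 23  yes
[4] 5E − 2D = 5(16) − 2(6) = 68  yes
[5] 6 / 6 = 1, so 6 divides 6  yes
[6] 15 mod 5 = 0, not 4  no
[7] |16 − 17| = 1, not 2  no

Constraints 6, 7 are violated.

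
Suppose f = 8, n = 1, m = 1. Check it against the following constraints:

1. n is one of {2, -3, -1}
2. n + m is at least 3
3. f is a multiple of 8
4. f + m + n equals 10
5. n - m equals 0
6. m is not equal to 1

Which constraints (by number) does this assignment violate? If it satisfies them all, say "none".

The assignment fails constraints 1, 2, and 6.

1. n = 1 is not in {2, -3, -1}  ✘
2. n + m = 1 + 1 = 2; 2 < 3, bound 3 not met  ✘
3. 8 / 8 = 1, so 8 divides 8  ✔
4. f + m + n = 8 + 1 + 1 = 10  ✔
5. n - m = 1 - 1 = 0  ✔
6. m = 1, but 1 is required to differ  ✘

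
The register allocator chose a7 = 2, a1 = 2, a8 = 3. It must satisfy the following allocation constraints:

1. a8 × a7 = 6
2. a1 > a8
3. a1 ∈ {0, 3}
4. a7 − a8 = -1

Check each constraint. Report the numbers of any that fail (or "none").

Violated: 2 and 3.

1. a8 × a7 = 3 × 2 = 6  yes
2. a1 = 2, a8 = 3; 2 ≤ 3 (want >)  no
3. a1 = 2 is not in {0, 3}  no
4. a7 − a8 = 2 − 3 = -1  yes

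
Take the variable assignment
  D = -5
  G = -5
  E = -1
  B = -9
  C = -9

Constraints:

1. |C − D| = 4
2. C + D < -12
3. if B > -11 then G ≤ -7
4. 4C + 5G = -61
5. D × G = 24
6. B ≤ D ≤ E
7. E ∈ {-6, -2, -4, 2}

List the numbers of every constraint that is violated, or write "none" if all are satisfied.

No — constraints 3, 5, 7 are not satisfied.

1. |-9 − (-5)| = 4  yes
2. C + D = -9 + (-5) = -14; -14 < -12  yes
3. B = -9 > -11, so we need G ≤ -7; but G = -5 > -7  no
4. 4C + 5G = 4(-9) + 5(-5) = -61  yes
5. D × G = -5 × (-5) = 25, not 24  no
6. values -9 ≤ -5 ≤ -1  yes
7. E = -1 is not in {-6, -2, -4, 2}  no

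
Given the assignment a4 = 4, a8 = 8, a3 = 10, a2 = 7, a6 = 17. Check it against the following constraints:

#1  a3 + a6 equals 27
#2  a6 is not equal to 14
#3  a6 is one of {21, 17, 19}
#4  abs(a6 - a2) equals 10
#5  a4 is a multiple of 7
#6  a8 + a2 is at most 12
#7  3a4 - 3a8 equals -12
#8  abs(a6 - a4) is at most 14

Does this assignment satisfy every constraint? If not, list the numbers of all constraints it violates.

#1 a3 + a6 = 10 + 17 = 27  ✔
#2 a6 = 17, and 17 ≠ 14  ✔
#3 a6 = 17 is in {21, 17, 19}  ✔
#4 abs(17 - 7) = 10  ✔
#5 4 = 7*0 + 4, so 7 does not divide 4  ✘
#6 a8 + a2 = 8 + 7 = 15; 15 > 12, bound 12 not met  ✘
#7 3a4 - 3a8 = 3(4) - 3(8) = -12  ✔
#8 abs(17 - 4) = 13; 13 ≤ 14  ✔

The assignment fails constraints 5 and 6.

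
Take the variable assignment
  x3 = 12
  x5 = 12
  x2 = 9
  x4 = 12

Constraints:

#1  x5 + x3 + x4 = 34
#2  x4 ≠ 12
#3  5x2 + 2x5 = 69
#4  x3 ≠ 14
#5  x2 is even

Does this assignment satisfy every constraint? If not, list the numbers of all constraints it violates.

#1 x5 + x3 + x4 = 12 + 12 + 12 = 36, not 34 — violated.
#2 x4 = 12, but 12 is required to differ — violated.
#3 5x2 + 2x5 = 5(9) + 2(12) = 69 — OK.
#4 x3 = 12, and 12 ≠ 14 — OK.
#5 x2 = 9 is odd — violated.

Constraints 1, 2, and 5 are violated.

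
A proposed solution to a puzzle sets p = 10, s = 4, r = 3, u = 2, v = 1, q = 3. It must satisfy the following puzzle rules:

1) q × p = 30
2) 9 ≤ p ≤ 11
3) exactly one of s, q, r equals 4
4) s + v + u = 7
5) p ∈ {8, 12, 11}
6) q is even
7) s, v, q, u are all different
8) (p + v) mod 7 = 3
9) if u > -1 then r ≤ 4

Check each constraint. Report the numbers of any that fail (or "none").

1) q × p = 3 × 10 = 30  ✔
2) p = 10 lies in [9, 11]  ✔
3) s=4, q=3, r=3; 1 of them equals 4  ✔
4) s + v + u = 4 + 1 + 2 = 7  ✔
5) p = 10 is not in {8, 12, 11}  ✘
6) q = 3 is odd  ✘
7) values 4, 1, 3, 2 are pairwise distinct  ✔
8) p + v = 11; 11 mod 7 = 4, not 3  ✘
9) u = 2 > -1, so we need r ≤ 4; r = 3 ≤ 4  ✔

Constraints 5, 6, and 8 are violated.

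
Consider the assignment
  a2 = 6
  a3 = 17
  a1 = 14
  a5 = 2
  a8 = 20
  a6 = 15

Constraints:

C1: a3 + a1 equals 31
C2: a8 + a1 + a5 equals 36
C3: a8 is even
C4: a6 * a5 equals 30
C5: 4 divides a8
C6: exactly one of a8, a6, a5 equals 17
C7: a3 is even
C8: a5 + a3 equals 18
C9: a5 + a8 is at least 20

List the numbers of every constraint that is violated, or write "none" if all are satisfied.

Constraints 6, 7, and 8 do not hold.

C1: a3 + a1 = 17 + 14 = 31  yes
C2: a8 + a1 + a5 = 20 + 14 + 2 = 36  yes
C3: a8 = 20 is even  yes
C4: a6 * a5 = 15 * 2 = 30  yes
C5: 20 / 4 = 5, so 4 divides 20  yes
C6: a8=20, a6=15, a5=2; 0 of them equal 17, not exactly one  no
C7: a3 = 17 is odd  no
C8: a5 + a3 = 2 + 17 = 19, not 18  no
C9: a5 + a8 = 2 + 20 = 22; 22 ≥ 20  yes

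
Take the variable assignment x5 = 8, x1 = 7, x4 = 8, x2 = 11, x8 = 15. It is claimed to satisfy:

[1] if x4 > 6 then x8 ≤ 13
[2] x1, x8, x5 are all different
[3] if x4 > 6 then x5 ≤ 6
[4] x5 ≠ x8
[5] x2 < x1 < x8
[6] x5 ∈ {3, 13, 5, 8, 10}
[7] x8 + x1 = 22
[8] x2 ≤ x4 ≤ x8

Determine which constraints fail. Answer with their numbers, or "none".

[1] x4 = 8 > 6, so we need x8 ≤ 13; but x8 = 15 > 13  no
[2] values 7, 15, 8 are pairwise distinct  yes
[3] x4 = 8 > 6, so we need x5 ≤ 6; but x5 = 8 > 6  no
[4] x5 = 8, x8 = 15; distinct  yes
[5] values 11, 7, 15; x2 = 11 is not < x1 = 7  no
[6] x5 = 8 is in {3, 13, 5, 8, 10}  yes
[7] x8 + x1 = 15 + 7 = 22  yes
[8] values 11, 8, 15; x2 = 11 is not ≤ x4 = 8  no

No — constraints 1, 3, 5, 8 are not satisfied.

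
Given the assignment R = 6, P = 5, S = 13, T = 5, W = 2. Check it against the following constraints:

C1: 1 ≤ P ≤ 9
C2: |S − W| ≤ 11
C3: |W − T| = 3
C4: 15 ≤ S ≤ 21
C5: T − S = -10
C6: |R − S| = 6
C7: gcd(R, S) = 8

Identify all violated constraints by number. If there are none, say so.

C1: P = 5 lies in [1, 9] — OK.
C2: |13 − 2| = 11; 11 ≤ 11 — OK.
C3: |2 − 5| = 3 — OK.
C4: S = 13 is outside [15, 21] — violated.
C5: T − S = 5 − 13 = -8, not -10 — violated.
C6: |6 − 13| = 7, not 6 — violated.
C7: gcd(6, 13) = 1, not 8 — violated.

Violated: 4, 5, 6, 7.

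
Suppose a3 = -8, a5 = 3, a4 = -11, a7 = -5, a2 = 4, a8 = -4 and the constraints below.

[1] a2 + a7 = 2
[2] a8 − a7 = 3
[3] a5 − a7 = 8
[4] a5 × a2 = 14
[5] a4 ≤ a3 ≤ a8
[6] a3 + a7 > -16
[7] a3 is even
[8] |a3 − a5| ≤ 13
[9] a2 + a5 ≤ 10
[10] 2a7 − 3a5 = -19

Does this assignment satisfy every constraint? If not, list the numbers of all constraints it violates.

Constraints 1, 2, and 4 are violated.

[1] a2 + a7 = 4 + (-5) = -1, not 2  false
[2] a8 − a7 = -4 − (-5) = 1, not 3  false
[3] a5 − a7 = 3 − (-5) = 8  true
[4] a5 × a2 = 3 × 4 = 12, not 14  false
[5] values -11 ≤ -8 ≤ -4  true
[6] a3 + a7 = -8 + (-5) = -13; -13 > -16  true
[7] a3 = -8 is even  true
[8] |-8 − 3| = 11; 11 ≤ 13  true
[9] a2 + a5 = 4 + 3 = 7; 7 ≤ 10  true
[10] 2a7 − 3a5 = 2(-5) − 3(3) = -19  true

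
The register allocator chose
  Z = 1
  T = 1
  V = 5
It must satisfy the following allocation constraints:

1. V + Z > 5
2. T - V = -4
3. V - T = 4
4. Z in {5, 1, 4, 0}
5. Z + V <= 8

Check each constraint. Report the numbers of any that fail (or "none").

None — every constraint holds.

1. V + Z = 5 + 1 = 6; 6 > 5  true
2. T - V = 1 - 5 = -4  true
3. V - T = 5 - 1 = 4  true
4. Z = 1 is in {5, 1, 4, 0}  true
5. Z + V = 1 + 5 = 6; 6 ≤ 8  true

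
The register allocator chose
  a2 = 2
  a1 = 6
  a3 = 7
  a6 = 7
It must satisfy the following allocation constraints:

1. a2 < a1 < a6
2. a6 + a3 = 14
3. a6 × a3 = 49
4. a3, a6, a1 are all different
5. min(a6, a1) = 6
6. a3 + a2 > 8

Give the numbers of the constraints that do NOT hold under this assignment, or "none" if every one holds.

Constraint 4 is violated.

1. values 2 < 6 < 7 — holds.
2. a6 + a3 = 7 + 7 = 14 — holds.
3. a6 × a3 = 7 × 7 = 49 — holds.
4. a3 = a6 = 7, not all different — does not hold.
5. min(7, 6) = 6 — holds.
6. a3 + a2 = 7 + 2 = 9; 9 > 8 — holds.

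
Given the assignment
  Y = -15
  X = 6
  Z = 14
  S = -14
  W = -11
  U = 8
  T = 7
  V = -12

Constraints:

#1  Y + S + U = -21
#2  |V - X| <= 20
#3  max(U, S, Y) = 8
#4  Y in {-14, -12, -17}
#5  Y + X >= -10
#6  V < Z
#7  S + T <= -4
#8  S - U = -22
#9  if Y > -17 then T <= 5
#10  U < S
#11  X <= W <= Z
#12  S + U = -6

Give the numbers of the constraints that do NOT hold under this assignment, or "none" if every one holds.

#1 Y + S + U = -15 + (-14) + 8 = -21 — satisfied.
#2 |-12 - 6| = 18; 18 ≤ 20 — satisfied.
#3 max(8, -14, -15) = 8 — satisfied.
#4 Y = -15 is not in {-14, -12, -17} — violated.
#5 Y + X = -15 + 6 = -9; -9 ≥ -10 — satisfied.
#6 V = -12, Z = 14; -12 < 14 — satisfied.
#7 S + T = -14 + 7 = -7; -7 ≤ -4 — satisfied.
#8 S - U = -14 - 8 = -22 — satisfied.
#9 Y = -15 > -17, so we need T ≤ 5; but T = 7 > 5 — violated.
#10 U = 8, S = -14; 8 ≥ -14 (want <) — violated.
#11 values 6, -11, 14; X = 6 is not <= W = -11 — violated.
#12 S + U = -14 + 8 = -6 — satisfied.

Constraints 4, 9, 10, and 11 are violated.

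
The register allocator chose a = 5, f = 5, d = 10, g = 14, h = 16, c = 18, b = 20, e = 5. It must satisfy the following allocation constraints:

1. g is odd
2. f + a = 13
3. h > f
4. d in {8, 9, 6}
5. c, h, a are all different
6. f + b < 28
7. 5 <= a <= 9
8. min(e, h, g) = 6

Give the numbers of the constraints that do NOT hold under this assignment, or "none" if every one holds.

Constraints 1, 2, 4, and 8 are violated.

1. g = 14 is even — violated.
2. f + a = 5 + 5 = 10, not 13 — violated.
3. h = 16, f = 5; 16 > 5 — satisfied.
4. d = 10 is not in {8, 9, 6} — violated.
5. values 18, 16, 5 are pairwise distinct — satisfied.
6. f + b = 5 + 20 = 25; 25 < 28 — satisfied.
7. a = 5 lies in [5, 9] — satisfied.
8. min(5, 16, 14) = 5, not 6 — violated.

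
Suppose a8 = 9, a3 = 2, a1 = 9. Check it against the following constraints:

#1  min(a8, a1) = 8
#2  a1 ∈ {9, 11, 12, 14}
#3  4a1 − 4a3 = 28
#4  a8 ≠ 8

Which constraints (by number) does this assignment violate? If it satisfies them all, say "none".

Constraint 1 does not hold.

#1 min(9, 9) = 9, not 8  no
#2 a1 = 9 is in {9, 11, 12, 14}  yes
#3 4a1 − 4a3 = 4(9) − 4(2) = 28  yes
#4 a8 = 9, and 9 ≠ 8  yes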